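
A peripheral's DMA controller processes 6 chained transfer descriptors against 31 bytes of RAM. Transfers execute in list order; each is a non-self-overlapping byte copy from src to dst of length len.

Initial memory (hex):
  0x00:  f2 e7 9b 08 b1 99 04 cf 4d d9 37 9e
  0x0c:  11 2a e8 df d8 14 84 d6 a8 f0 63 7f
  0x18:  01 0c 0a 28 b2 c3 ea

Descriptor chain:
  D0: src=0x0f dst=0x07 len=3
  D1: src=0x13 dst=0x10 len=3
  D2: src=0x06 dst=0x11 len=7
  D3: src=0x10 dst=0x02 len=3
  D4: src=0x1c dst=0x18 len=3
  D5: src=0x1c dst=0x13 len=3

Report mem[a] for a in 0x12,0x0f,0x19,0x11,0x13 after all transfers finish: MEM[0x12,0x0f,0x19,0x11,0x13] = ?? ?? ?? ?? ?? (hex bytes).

[0] 0x0f->0x07 len=3 : df d8 14
[1] 0x13->0x10 len=3 : d6 a8 f0
[2] 0x06->0x11 len=7 : 04 df d8 14 37 9e 11
[3] 0x10->0x02 len=3 : d6 04 df
[4] 0x1c->0x18 len=3 : b2 c3 ea
[5] 0x1c->0x13 len=3 : b2 c3 ea
query mem[0x12]=0xdf, mem[0x0f]=0xdf, mem[0x19]=0xc3, mem[0x11]=0x04, mem[0x13]=0xb2

MEM[0x12,0x0f,0x19,0x11,0x13] = df df c3 04 b2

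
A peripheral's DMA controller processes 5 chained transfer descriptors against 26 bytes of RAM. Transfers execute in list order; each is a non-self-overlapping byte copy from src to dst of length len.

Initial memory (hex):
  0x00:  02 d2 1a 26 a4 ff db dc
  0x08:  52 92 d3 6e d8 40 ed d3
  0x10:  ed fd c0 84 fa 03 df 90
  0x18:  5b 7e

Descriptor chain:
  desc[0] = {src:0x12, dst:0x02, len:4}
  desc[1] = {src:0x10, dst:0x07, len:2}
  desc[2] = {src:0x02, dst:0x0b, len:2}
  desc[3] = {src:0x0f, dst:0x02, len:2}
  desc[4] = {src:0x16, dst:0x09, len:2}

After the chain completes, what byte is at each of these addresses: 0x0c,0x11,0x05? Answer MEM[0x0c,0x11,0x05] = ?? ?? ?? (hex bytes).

  after D0: wrote 4B at 0x02 = c084fa03
  after D1: wrote 2B at 0x07 = edfd
  after D2: wrote 2B at 0x0b = c084
  after D3: wrote 2B at 0x02 = d3ed
  after D4: wrote 2B at 0x09 = df90
query mem[0x0c]=0x84, mem[0x11]=0xfd, mem[0x05]=0x03

MEM[0x0c,0x11,0x05] = 84 fd 03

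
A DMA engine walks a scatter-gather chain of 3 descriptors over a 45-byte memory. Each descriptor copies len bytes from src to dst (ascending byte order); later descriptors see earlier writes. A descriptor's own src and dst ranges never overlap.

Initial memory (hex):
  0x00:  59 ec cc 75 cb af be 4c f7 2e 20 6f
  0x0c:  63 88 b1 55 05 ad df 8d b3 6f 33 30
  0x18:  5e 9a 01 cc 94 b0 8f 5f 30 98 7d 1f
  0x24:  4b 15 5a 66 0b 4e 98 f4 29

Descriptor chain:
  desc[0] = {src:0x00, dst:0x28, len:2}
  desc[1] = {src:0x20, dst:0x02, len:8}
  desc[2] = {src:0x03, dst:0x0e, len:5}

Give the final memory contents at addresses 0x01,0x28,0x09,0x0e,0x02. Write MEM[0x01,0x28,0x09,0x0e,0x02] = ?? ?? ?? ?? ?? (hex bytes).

MEM[0x01,0x28,0x09,0x0e,0x02] = ec 59 66 98 30

  after D0: wrote 2B at 0x28 = 59ec
  after D1: wrote 8B at 0x02 = 30987d1f4b155a66
  after D2: wrote 5B at 0x0e = 987d1f4b15
query mem[0x01]=0xec, mem[0x28]=0x59, mem[0x09]=0x66, mem[0x0e]=0x98, mem[0x02]=0x30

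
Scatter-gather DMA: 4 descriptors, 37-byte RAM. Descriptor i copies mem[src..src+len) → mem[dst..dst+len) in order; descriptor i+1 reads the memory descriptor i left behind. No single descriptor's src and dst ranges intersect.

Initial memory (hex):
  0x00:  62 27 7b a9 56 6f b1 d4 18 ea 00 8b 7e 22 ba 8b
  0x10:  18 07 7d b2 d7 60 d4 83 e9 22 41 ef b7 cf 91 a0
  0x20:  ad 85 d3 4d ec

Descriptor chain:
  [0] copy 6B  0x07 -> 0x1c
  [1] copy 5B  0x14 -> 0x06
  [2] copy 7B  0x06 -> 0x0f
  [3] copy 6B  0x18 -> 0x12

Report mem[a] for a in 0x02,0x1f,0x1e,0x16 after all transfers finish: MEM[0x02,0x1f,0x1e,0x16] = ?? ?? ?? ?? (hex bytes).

#0 dst[0x1c+6] := {0xd4,0x18,0xea,0x00,0x8b,0x7e}
#1 dst[0x06+5] := {0xd7,0x60,0xd4,0x83,0xe9}
#2 dst[0x0f+7] := {0xd7,0x60,0xd4,0x83,0xe9,0x8b,0x7e}
#3 dst[0x12+6] := {0xe9,0x22,0x41,0xef,0xd4,0x18}
query mem[0x02]=0x7b, mem[0x1f]=0x00, mem[0x1e]=0xea, mem[0x16]=0xd4

MEM[0x02,0x1f,0x1e,0x16] = 7b 00 ea d4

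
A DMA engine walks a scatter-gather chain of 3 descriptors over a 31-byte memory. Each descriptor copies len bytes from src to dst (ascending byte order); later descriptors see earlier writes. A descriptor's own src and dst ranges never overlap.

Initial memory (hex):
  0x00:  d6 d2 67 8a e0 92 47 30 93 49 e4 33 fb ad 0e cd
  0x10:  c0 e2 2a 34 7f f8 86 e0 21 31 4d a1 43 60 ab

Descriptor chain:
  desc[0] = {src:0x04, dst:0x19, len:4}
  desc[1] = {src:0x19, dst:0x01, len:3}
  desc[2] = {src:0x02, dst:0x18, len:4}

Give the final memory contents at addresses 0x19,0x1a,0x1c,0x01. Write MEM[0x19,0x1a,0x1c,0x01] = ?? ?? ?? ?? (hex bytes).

D0: mem[0x19..0x1c] <- [e0 92 47 30]
D1: mem[0x01..0x03] <- [e0 92 47]
D2: mem[0x18..0x1b] <- [92 47 e0 92]
query mem[0x19]=0x47, mem[0x1a]=0xe0, mem[0x1c]=0x30, mem[0x01]=0xe0

MEM[0x19,0x1a,0x1c,0x01] = 47 e0 30 e0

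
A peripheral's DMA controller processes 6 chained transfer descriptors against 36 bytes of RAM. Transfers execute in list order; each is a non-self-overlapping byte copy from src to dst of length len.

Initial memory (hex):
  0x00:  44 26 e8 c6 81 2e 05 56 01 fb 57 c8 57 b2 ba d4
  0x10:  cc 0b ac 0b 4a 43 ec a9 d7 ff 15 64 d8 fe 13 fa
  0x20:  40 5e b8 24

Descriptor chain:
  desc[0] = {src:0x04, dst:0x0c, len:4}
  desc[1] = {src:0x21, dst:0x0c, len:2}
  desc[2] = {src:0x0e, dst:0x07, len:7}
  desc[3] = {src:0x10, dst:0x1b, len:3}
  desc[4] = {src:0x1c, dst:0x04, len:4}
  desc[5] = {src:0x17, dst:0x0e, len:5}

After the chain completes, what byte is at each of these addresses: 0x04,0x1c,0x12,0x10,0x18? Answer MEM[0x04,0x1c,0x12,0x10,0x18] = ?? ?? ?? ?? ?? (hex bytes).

MEM[0x04,0x1c,0x12,0x10,0x18] = 0b 0b cc ff d7

[0] 0x04->0x0c len=4 : 81 2e 05 56
[1] 0x21->0x0c len=2 : 5e b8
[2] 0x0e->0x07 len=7 : 05 56 cc 0b ac 0b 4a
[3] 0x10->0x1b len=3 : cc 0b ac
[4] 0x1c->0x04 len=4 : 0b ac 13 fa
[5] 0x17->0x0e len=5 : a9 d7 ff 15 cc
query mem[0x04]=0x0b, mem[0x1c]=0x0b, mem[0x12]=0xcc, mem[0x10]=0xff, mem[0x18]=0xd7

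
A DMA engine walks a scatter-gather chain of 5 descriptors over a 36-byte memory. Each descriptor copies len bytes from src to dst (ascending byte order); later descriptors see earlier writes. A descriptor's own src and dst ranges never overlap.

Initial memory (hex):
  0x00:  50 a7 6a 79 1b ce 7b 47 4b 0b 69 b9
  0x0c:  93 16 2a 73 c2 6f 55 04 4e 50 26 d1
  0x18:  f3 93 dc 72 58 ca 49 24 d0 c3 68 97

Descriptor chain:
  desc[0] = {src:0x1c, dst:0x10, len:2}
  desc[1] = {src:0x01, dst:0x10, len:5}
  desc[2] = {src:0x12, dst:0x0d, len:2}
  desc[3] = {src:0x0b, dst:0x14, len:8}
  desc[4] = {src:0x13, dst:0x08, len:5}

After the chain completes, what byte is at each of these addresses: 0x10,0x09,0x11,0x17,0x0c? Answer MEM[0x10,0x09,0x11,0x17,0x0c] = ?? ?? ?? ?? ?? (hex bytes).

[0] 0x1c->0x10 len=2 : 58 ca
[1] 0x01->0x10 len=5 : a7 6a 79 1b ce
[2] 0x12->0x0d len=2 : 79 1b
[3] 0x0b->0x14 len=8 : b9 93 79 1b 73 a7 6a 79
[4] 0x13->0x08 len=5 : 1b b9 93 79 1b
query mem[0x10]=0xa7, mem[0x09]=0xb9, mem[0x11]=0x6a, mem[0x17]=0x1b, mem[0x0c]=0x1b

MEM[0x10,0x09,0x11,0x17,0x0c] = a7 b9 6a 1b 1b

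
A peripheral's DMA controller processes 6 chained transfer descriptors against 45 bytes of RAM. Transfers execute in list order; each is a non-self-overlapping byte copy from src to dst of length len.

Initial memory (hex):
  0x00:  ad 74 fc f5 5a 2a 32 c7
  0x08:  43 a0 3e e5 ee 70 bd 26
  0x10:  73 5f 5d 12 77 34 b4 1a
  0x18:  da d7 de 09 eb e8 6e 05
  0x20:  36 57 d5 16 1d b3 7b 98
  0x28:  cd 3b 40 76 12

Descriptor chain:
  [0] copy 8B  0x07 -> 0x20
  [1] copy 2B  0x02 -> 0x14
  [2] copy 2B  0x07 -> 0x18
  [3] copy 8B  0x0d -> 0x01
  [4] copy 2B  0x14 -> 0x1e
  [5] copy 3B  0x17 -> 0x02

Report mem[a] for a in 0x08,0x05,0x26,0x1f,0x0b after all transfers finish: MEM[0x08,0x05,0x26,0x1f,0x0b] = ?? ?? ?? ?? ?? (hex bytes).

MEM[0x08,0x05,0x26,0x1f,0x0b] = fc 5f 70 f5 e5

[0] 0x07->0x20 len=8 : c7 43 a0 3e e5 ee 70 bd
[1] 0x02->0x14 len=2 : fc f5
[2] 0x07->0x18 len=2 : c7 43
[3] 0x0d->0x01 len=8 : 70 bd 26 73 5f 5d 12 fc
[4] 0x14->0x1e len=2 : fc f5
[5] 0x17->0x02 len=3 : 1a c7 43
query mem[0x08]=0xfc, mem[0x05]=0x5f, mem[0x26]=0x70, mem[0x1f]=0xf5, mem[0x0b]=0xe5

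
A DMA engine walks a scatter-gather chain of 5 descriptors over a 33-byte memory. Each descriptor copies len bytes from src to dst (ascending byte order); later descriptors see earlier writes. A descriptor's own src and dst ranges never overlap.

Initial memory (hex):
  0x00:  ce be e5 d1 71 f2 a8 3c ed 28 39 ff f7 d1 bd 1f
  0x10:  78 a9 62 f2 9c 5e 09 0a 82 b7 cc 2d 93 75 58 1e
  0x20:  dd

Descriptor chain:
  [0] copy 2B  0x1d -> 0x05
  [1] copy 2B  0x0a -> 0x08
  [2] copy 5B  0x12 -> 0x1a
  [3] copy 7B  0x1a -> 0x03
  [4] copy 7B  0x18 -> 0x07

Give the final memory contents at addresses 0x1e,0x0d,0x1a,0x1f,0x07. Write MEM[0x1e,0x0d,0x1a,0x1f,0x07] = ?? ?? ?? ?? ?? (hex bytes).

[0] 0x1d->0x05 len=2 : 75 58
[1] 0x0a->0x08 len=2 : 39 ff
[2] 0x12->0x1a len=5 : 62 f2 9c 5e 09
[3] 0x1a->0x03 len=7 : 62 f2 9c 5e 09 1e dd
[4] 0x18->0x07 len=7 : 82 b7 62 f2 9c 5e 09
query mem[0x1e]=0x09, mem[0x0d]=0x09, mem[0x1a]=0x62, mem[0x1f]=0x1e, mem[0x07]=0x82

MEM[0x1e,0x0d,0x1a,0x1f,0x07] = 09 09 62 1e 82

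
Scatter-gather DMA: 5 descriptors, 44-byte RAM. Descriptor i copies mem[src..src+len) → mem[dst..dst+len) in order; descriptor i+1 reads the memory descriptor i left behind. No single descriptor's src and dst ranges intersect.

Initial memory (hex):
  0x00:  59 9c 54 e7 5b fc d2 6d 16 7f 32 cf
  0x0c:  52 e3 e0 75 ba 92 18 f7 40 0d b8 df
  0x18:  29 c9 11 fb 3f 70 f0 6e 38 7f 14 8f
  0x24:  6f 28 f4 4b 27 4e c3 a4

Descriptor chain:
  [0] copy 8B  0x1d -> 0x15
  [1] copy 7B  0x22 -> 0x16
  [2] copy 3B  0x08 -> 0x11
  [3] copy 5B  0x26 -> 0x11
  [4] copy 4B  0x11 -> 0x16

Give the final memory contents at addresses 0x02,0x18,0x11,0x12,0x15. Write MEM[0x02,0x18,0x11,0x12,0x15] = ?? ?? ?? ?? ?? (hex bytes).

#0 dst[0x15+8] := {0x70,0xf0,0x6e,0x38,0x7f,0x14,0x8f,0x6f}
#1 dst[0x16+7] := {0x14,0x8f,0x6f,0x28,0xf4,0x4b,0x27}
#2 dst[0x11+3] := {0x16,0x7f,0x32}
#3 dst[0x11+5] := {0xf4,0x4b,0x27,0x4e,0xc3}
#4 dst[0x16+4] := {0xf4,0x4b,0x27,0x4e}
query mem[0x02]=0x54, mem[0x18]=0x27, mem[0x11]=0xf4, mem[0x12]=0x4b, mem[0x15]=0xc3

MEM[0x02,0x18,0x11,0x12,0x15] = 54 27 f4 4b c3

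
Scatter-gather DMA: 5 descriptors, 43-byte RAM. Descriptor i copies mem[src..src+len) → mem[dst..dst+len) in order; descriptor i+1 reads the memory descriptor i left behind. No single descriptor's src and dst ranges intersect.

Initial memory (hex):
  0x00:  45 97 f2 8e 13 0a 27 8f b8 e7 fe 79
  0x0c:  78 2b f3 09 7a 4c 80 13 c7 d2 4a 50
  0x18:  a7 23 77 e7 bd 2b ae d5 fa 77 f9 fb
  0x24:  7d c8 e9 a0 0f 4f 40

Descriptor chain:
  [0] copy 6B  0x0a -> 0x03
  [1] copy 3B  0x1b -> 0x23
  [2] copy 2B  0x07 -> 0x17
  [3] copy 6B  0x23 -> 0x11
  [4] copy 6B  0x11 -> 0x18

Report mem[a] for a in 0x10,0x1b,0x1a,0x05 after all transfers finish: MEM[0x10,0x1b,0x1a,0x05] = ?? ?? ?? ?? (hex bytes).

MEM[0x10,0x1b,0x1a,0x05] = 7a e9 2b 78

#0 dst[0x03+6] := {0xfe,0x79,0x78,0x2b,0xf3,0x09}
#1 dst[0x23+3] := {0xe7,0xbd,0x2b}
#2 dst[0x17+2] := {0xf3,0x09}
#3 dst[0x11+6] := {0xe7,0xbd,0x2b,0xe9,0xa0,0x0f}
#4 dst[0x18+6] := {0xe7,0xbd,0x2b,0xe9,0xa0,0x0f}
query mem[0x10]=0x7a, mem[0x1b]=0xe9, mem[0x1a]=0x2b, mem[0x05]=0x78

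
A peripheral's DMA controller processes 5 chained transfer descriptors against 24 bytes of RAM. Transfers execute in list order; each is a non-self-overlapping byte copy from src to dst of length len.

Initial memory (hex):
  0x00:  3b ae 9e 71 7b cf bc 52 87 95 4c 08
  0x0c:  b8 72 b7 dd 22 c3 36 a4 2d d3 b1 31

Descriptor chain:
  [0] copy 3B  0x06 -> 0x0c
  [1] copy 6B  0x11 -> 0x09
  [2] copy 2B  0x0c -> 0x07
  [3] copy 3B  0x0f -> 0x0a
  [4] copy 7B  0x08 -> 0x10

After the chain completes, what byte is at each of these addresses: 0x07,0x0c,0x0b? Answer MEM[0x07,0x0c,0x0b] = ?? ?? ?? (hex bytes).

MEM[0x07,0x0c,0x0b] = 2d c3 22

[0] 0x06->0x0c len=3 : bc 52 87
[1] 0x11->0x09 len=6 : c3 36 a4 2d d3 b1
[2] 0x0c->0x07 len=2 : 2d d3
[3] 0x0f->0x0a len=3 : dd 22 c3
[4] 0x08->0x10 len=7 : d3 c3 dd 22 c3 d3 b1
query mem[0x07]=0x2d, mem[0x0c]=0xc3, mem[0x0b]=0x22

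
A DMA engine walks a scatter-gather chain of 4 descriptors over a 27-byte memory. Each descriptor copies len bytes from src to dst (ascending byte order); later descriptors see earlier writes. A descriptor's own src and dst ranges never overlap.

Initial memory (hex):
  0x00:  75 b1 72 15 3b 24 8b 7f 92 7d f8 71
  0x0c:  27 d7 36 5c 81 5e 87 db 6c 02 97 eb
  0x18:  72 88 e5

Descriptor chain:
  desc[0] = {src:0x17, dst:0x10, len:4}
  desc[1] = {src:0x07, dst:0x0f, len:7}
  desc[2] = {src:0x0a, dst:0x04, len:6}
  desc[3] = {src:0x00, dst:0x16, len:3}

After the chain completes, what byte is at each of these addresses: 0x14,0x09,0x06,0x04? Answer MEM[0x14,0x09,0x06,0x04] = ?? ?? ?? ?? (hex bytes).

  after D0: wrote 4B at 0x10 = eb7288e5
  after D1: wrote 7B at 0x0f = 7f927df87127d7
  after D2: wrote 6B at 0x04 = f87127d7367f
  after D3: wrote 3B at 0x16 = 75b172
query mem[0x14]=0x27, mem[0x09]=0x7f, mem[0x06]=0x27, mem[0x04]=0xf8

MEM[0x14,0x09,0x06,0x04] = 27 7f 27 f8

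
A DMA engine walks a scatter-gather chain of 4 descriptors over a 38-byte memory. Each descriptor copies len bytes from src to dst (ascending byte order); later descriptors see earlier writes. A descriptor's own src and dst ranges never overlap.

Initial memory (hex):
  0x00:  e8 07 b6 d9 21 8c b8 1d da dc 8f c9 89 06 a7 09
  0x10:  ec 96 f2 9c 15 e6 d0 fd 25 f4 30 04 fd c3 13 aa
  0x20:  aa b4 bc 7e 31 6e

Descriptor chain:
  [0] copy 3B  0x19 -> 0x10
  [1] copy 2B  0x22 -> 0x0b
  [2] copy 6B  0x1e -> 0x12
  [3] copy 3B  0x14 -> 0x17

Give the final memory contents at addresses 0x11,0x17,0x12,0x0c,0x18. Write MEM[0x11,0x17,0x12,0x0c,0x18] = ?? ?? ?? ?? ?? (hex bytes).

  after D0: wrote 3B at 0x10 = f43004
  after D1: wrote 2B at 0x0b = bc7e
  after D2: wrote 6B at 0x12 = 13aaaab4bc7e
  after D3: wrote 3B at 0x17 = aab4bc
query mem[0x11]=0x30, mem[0x17]=0xaa, mem[0x12]=0x13, mem[0x0c]=0x7e, mem[0x18]=0xb4

MEM[0x11,0x17,0x12,0x0c,0x18] = 30 aa 13 7e b4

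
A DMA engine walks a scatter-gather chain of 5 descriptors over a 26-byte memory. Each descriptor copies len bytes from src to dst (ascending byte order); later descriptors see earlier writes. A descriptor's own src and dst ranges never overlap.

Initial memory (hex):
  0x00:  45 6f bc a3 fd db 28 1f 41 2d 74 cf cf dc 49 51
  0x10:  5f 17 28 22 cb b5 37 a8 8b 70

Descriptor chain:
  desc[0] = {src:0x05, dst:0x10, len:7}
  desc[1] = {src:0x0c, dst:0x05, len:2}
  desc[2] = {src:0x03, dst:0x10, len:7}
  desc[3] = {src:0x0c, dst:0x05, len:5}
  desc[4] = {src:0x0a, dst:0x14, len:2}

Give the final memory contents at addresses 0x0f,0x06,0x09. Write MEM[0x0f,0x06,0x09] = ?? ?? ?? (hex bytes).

#0 dst[0x10+7] := {0xdb,0x28,0x1f,0x41,0x2d,0x74,0xcf}
#1 dst[0x05+2] := {0xcf,0xdc}
#2 dst[0x10+7] := {0xa3,0xfd,0xcf,0xdc,0x1f,0x41,0x2d}
#3 dst[0x05+5] := {0xcf,0xdc,0x49,0x51,0xa3}
#4 dst[0x14+2] := {0x74,0xcf}
query mem[0x0f]=0x51, mem[0x06]=0xdc, mem[0x09]=0xa3

MEM[0x0f,0x06,0x09] = 51 dc a3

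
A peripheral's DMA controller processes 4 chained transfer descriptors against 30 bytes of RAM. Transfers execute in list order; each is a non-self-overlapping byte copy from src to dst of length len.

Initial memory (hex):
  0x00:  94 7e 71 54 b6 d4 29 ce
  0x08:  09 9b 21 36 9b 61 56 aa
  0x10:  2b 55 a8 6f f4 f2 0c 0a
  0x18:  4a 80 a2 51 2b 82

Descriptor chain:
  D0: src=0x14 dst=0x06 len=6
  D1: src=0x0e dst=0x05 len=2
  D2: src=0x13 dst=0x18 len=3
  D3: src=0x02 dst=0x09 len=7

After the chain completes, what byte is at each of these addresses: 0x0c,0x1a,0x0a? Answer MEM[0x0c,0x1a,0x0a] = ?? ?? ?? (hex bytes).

MEM[0x0c,0x1a,0x0a] = 56 f2 54

[0] 0x14->0x06 len=6 : f4 f2 0c 0a 4a 80
[1] 0x0e->0x05 len=2 : 56 aa
[2] 0x13->0x18 len=3 : 6f f4 f2
[3] 0x02->0x09 len=7 : 71 54 b6 56 aa f2 0c
query mem[0x0c]=0x56, mem[0x1a]=0xf2, mem[0x0a]=0x54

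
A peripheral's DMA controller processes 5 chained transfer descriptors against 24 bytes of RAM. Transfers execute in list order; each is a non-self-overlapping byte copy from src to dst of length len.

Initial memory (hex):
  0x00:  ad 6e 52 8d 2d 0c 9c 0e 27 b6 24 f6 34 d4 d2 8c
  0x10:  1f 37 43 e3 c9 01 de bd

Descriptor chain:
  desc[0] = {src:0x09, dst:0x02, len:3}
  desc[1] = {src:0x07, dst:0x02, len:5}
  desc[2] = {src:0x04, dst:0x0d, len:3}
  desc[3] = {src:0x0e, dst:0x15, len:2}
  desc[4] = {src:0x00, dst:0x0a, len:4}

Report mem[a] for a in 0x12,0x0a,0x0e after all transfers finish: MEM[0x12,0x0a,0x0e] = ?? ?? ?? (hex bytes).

#0 dst[0x02+3] := {0xb6,0x24,0xf6}
#1 dst[0x02+5] := {0x0e,0x27,0xb6,0x24,0xf6}
#2 dst[0x0d+3] := {0xb6,0x24,0xf6}
#3 dst[0x15+2] := {0x24,0xf6}
#4 dst[0x0a+4] := {0xad,0x6e,0x0e,0x27}
query mem[0x12]=0x43, mem[0x0a]=0xad, mem[0x0e]=0x24

MEM[0x12,0x0a,0x0e] = 43 ad 24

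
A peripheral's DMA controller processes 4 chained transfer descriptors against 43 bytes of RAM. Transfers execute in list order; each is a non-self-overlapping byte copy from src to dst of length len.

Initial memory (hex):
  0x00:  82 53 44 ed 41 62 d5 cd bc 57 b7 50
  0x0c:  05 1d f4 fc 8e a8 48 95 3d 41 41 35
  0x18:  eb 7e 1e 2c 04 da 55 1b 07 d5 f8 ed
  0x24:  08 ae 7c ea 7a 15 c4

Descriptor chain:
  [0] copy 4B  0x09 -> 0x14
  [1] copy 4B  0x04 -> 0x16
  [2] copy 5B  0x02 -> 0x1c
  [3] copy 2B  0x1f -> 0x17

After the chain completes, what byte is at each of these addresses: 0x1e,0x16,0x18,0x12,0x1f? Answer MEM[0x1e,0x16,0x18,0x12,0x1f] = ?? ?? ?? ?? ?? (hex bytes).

MEM[0x1e,0x16,0x18,0x12,0x1f] = 41 41 d5 48 62

#0 dst[0x14+4] := {0x57,0xb7,0x50,0x05}
#1 dst[0x16+4] := {0x41,0x62,0xd5,0xcd}
#2 dst[0x1c+5] := {0x44,0xed,0x41,0x62,0xd5}
#3 dst[0x17+2] := {0x62,0xd5}
query mem[0x1e]=0x41, mem[0x16]=0x41, mem[0x18]=0xd5, mem[0x12]=0x48, mem[0x1f]=0x62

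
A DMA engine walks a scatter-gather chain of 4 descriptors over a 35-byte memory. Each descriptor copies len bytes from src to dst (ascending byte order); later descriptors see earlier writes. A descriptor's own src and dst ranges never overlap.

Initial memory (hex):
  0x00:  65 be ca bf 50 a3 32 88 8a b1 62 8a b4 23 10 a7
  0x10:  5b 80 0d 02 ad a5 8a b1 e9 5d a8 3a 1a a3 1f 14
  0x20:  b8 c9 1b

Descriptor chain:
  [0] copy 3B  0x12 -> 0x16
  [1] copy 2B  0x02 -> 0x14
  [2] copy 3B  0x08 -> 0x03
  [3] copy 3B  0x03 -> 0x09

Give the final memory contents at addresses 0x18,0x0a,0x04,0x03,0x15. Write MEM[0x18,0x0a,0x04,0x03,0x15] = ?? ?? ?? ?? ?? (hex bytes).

MEM[0x18,0x0a,0x04,0x03,0x15] = ad b1 b1 8a bf

D0: mem[0x16..0x18] <- [0d 02 ad]
D1: mem[0x14..0x15] <- [ca bf]
D2: mem[0x03..0x05] <- [8a b1 62]
D3: mem[0x09..0x0b] <- [8a b1 62]
query mem[0x18]=0xad, mem[0x0a]=0xb1, mem[0x04]=0xb1, mem[0x03]=0x8a, mem[0x15]=0xbf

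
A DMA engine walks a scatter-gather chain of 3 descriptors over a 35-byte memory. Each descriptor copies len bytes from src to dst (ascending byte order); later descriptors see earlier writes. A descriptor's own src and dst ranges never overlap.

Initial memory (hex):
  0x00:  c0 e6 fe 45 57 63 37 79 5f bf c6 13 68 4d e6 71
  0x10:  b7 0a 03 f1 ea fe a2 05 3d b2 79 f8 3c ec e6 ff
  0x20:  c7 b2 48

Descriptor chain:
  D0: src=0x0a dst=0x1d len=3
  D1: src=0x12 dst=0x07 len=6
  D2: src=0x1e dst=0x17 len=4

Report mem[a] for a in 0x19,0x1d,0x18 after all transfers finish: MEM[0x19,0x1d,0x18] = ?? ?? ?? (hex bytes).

#0 dst[0x1d+3] := {0xc6,0x13,0x68}
#1 dst[0x07+6] := {0x03,0xf1,0xea,0xfe,0xa2,0x05}
#2 dst[0x17+4] := {0x13,0x68,0xc7,0xb2}
query mem[0x19]=0xc7, mem[0x1d]=0xc6, mem[0x18]=0x68

MEM[0x19,0x1d,0x18] = c7 c6 68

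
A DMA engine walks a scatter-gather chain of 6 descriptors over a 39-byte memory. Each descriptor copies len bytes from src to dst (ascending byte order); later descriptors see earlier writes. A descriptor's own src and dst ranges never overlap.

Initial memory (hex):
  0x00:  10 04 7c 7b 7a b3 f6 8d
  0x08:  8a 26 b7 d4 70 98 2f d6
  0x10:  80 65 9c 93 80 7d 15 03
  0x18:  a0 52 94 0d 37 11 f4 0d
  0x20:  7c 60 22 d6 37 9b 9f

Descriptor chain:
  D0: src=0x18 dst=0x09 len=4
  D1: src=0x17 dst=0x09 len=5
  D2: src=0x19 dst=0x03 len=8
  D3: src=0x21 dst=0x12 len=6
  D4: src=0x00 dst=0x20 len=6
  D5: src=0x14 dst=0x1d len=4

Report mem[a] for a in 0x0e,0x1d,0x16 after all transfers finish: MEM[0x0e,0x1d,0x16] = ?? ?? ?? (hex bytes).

MEM[0x0e,0x1d,0x16] = 2f d6 9b

D0: mem[0x09..0x0c] <- [a0 52 94 0d]
D1: mem[0x09..0x0d] <- [03 a0 52 94 0d]
D2: mem[0x03..0x0a] <- [52 94 0d 37 11 f4 0d 7c]
D3: mem[0x12..0x17] <- [60 22 d6 37 9b 9f]
D4: mem[0x20..0x25] <- [10 04 7c 52 94 0d]
D5: mem[0x1d..0x20] <- [d6 37 9b 9f]
query mem[0x0e]=0x2f, mem[0x1d]=0xd6, mem[0x16]=0x9b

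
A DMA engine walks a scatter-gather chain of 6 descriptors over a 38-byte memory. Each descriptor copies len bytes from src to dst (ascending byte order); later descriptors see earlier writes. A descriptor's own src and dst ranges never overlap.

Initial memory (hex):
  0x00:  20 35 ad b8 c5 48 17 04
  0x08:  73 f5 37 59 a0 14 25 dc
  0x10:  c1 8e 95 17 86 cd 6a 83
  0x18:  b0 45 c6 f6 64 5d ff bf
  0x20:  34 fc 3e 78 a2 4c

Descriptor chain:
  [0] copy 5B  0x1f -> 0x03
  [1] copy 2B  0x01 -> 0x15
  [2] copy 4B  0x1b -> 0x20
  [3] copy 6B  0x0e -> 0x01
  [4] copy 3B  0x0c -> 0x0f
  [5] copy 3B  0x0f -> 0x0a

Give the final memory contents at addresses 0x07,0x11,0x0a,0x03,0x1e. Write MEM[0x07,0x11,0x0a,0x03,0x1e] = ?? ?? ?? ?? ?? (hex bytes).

MEM[0x07,0x11,0x0a,0x03,0x1e] = 78 25 a0 c1 ff

#0 dst[0x03+5] := {0xbf,0x34,0xfc,0x3e,0x78}
#1 dst[0x15+2] := {0x35,0xad}
#2 dst[0x20+4] := {0xf6,0x64,0x5d,0xff}
#3 dst[0x01+6] := {0x25,0xdc,0xc1,0x8e,0x95,0x17}
#4 dst[0x0f+3] := {0xa0,0x14,0x25}
#5 dst[0x0a+3] := {0xa0,0x14,0x25}
query mem[0x07]=0x78, mem[0x11]=0x25, mem[0x0a]=0xa0, mem[0x03]=0xc1, mem[0x1e]=0xff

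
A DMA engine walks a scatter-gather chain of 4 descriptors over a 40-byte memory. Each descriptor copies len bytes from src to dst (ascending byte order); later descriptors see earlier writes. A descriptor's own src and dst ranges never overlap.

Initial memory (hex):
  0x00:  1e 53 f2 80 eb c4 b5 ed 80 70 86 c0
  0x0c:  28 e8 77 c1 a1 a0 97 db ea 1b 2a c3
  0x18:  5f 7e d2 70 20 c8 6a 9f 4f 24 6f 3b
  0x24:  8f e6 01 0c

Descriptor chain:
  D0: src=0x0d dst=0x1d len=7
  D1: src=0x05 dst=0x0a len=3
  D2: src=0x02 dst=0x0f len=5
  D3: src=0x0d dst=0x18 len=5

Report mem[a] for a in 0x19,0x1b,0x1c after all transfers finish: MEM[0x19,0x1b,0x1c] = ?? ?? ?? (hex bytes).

MEM[0x19,0x1b,0x1c] = 77 80 eb

[0] 0x0d->0x1d len=7 : e8 77 c1 a1 a0 97 db
[1] 0x05->0x0a len=3 : c4 b5 ed
[2] 0x02->0x0f len=5 : f2 80 eb c4 b5
[3] 0x0d->0x18 len=5 : e8 77 f2 80 eb
query mem[0x19]=0x77, mem[0x1b]=0x80, mem[0x1c]=0xeb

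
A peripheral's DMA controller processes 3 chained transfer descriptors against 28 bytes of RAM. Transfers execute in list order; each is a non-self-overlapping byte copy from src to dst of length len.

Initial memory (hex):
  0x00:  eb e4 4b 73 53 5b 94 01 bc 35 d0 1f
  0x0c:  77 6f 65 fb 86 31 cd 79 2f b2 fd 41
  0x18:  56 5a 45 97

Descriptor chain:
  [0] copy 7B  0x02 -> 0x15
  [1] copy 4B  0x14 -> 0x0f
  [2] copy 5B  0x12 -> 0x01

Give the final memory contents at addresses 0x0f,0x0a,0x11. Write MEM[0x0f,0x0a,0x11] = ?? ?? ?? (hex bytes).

MEM[0x0f,0x0a,0x11] = 2f d0 73

D0: mem[0x15..0x1b] <- [4b 73 53 5b 94 01 bc]
D1: mem[0x0f..0x12] <- [2f 4b 73 53]
D2: mem[0x01..0x05] <- [53 79 2f 4b 73]
query mem[0x0f]=0x2f, mem[0x0a]=0xd0, mem[0x11]=0x73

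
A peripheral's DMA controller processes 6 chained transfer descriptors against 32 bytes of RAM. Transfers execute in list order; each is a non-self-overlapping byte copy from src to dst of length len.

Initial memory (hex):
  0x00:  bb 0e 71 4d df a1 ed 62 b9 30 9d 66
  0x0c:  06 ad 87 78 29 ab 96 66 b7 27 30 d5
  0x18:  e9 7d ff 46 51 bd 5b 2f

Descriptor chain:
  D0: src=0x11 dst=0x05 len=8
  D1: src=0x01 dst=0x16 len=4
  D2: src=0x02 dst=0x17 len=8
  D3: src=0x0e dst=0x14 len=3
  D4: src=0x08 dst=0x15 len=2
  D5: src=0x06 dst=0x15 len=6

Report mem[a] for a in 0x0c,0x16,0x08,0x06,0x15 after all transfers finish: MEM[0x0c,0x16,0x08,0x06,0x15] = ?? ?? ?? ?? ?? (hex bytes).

MEM[0x0c,0x16,0x08,0x06,0x15] = e9 66 b7 96 96

D0: mem[0x05..0x0c] <- [ab 96 66 b7 27 30 d5 e9]
D1: mem[0x16..0x19] <- [0e 71 4d df]
D2: mem[0x17..0x1e] <- [71 4d df ab 96 66 b7 27]
D3: mem[0x14..0x16] <- [87 78 29]
D4: mem[0x15..0x16] <- [b7 27]
D5: mem[0x15..0x1a] <- [96 66 b7 27 30 d5]
query mem[0x0c]=0xe9, mem[0x16]=0x66, mem[0x08]=0xb7, mem[0x06]=0x96, mem[0x15]=0x96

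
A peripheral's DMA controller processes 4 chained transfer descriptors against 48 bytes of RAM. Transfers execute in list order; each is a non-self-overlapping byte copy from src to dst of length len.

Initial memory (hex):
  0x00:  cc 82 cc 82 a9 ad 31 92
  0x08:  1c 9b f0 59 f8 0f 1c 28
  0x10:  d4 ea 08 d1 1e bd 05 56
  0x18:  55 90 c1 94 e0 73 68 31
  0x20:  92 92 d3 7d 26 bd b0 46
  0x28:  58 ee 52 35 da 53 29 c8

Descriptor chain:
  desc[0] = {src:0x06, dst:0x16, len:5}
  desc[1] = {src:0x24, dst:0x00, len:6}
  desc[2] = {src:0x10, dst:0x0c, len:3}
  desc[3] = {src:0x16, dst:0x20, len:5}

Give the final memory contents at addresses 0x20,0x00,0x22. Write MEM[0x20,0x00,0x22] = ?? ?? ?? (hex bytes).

MEM[0x20,0x00,0x22] = 31 26 1c

  after D0: wrote 5B at 0x16 = 31921c9bf0
  after D1: wrote 6B at 0x00 = 26bdb04658ee
  after D2: wrote 3B at 0x0c = d4ea08
  after D3: wrote 5B at 0x20 = 31921c9bf0
query mem[0x20]=0x31, mem[0x00]=0x26, mem[0x22]=0x1c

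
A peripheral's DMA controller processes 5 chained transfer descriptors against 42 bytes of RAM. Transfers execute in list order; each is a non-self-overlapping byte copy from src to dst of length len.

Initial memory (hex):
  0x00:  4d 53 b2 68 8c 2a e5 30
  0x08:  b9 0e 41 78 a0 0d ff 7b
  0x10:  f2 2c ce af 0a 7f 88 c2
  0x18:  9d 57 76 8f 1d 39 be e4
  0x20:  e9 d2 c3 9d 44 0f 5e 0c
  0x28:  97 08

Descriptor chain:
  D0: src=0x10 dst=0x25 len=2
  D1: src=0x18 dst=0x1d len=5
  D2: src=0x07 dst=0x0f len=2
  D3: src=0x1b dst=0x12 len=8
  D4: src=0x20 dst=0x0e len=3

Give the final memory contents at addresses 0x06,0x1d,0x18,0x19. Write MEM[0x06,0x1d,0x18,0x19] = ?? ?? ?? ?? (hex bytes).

MEM[0x06,0x1d,0x18,0x19] = e5 9d 1d c3

#0 dst[0x25+2] := {0xf2,0x2c}
#1 dst[0x1d+5] := {0x9d,0x57,0x76,0x8f,0x1d}
#2 dst[0x0f+2] := {0x30,0xb9}
#3 dst[0x12+8] := {0x8f,0x1d,0x9d,0x57,0x76,0x8f,0x1d,0xc3}
#4 dst[0x0e+3] := {0x8f,0x1d,0xc3}
query mem[0x06]=0xe5, mem[0x1d]=0x9d, mem[0x18]=0x1d, mem[0x19]=0xc3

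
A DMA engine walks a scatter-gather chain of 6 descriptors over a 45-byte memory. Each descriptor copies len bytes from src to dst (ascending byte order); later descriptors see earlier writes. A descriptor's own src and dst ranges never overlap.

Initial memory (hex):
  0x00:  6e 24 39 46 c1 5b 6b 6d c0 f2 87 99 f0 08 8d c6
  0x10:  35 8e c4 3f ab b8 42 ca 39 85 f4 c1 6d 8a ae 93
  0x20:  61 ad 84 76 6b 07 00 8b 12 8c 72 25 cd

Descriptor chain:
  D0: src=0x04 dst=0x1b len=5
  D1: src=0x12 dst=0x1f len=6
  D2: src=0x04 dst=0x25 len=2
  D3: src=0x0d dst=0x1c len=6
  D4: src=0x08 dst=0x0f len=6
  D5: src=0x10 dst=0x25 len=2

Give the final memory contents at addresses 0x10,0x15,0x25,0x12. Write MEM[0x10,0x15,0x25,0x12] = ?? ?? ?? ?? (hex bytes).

MEM[0x10,0x15,0x25,0x12] = f2 b8 f2 99

D0: mem[0x1b..0x1f] <- [c1 5b 6b 6d c0]
D1: mem[0x1f..0x24] <- [c4 3f ab b8 42 ca]
D2: mem[0x25..0x26] <- [c1 5b]
D3: mem[0x1c..0x21] <- [08 8d c6 35 8e c4]
D4: mem[0x0f..0x14] <- [c0 f2 87 99 f0 08]
D5: mem[0x25..0x26] <- [f2 87]
query mem[0x10]=0xf2, mem[0x15]=0xb8, mem[0x25]=0xf2, mem[0x12]=0x99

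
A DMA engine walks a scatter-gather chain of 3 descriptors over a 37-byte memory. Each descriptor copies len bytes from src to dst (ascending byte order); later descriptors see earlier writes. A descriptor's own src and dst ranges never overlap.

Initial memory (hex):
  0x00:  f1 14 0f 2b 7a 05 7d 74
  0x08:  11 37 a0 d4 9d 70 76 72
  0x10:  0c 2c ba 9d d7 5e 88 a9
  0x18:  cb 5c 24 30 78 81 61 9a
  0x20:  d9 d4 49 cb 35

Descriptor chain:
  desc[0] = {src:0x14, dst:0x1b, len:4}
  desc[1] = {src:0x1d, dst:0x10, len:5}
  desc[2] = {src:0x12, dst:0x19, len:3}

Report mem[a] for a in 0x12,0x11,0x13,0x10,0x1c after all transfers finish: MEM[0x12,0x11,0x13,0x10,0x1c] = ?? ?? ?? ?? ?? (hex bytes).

MEM[0x12,0x11,0x13,0x10,0x1c] = 9a a9 d9 88 5e

  after D0: wrote 4B at 0x1b = d75e88a9
  after D1: wrote 5B at 0x10 = 88a99ad9d4
  after D2: wrote 3B at 0x19 = 9ad9d4
query mem[0x12]=0x9a, mem[0x11]=0xa9, mem[0x13]=0xd9, mem[0x10]=0x88, mem[0x1c]=0x5e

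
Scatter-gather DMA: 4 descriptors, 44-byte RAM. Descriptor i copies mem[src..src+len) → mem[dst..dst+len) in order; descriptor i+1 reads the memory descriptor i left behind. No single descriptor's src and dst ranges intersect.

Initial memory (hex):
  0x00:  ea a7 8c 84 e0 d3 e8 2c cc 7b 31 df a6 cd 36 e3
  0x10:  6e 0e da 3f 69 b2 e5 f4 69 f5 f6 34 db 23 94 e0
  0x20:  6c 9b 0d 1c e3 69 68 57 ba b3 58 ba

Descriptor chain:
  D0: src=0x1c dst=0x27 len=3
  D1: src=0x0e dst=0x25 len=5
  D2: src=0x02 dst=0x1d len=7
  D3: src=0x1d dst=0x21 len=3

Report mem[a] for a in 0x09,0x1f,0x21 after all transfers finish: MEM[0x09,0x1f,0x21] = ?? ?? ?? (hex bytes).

D0: mem[0x27..0x29] <- [db 23 94]
D1: mem[0x25..0x29] <- [36 e3 6e 0e da]
D2: mem[0x1d..0x23] <- [8c 84 e0 d3 e8 2c cc]
D3: mem[0x21..0x23] <- [8c 84 e0]
query mem[0x09]=0x7b, mem[0x1f]=0xe0, mem[0x21]=0x8c

MEM[0x09,0x1f,0x21] = 7b e0 8c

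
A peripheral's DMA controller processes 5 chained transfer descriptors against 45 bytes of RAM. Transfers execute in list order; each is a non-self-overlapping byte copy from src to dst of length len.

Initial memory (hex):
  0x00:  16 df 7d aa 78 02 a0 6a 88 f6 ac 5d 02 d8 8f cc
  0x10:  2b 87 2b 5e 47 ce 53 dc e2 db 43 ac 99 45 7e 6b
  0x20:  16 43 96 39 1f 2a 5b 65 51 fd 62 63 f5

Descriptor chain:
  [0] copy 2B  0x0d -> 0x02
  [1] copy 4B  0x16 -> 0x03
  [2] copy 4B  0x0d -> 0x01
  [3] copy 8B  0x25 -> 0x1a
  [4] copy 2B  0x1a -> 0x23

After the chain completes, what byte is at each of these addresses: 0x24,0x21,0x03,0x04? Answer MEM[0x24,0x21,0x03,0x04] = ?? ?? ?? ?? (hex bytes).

MEM[0x24,0x21,0x03,0x04] = 5b f5 cc 2b

#0 dst[0x02+2] := {0xd8,0x8f}
#1 dst[0x03+4] := {0x53,0xdc,0xe2,0xdb}
#2 dst[0x01+4] := {0xd8,0x8f,0xcc,0x2b}
#3 dst[0x1a+8] := {0x2a,0x5b,0x65,0x51,0xfd,0x62,0x63,0xf5}
#4 dst[0x23+2] := {0x2a,0x5b}
query mem[0x24]=0x5b, mem[0x21]=0xf5, mem[0x03]=0xcc, mem[0x04]=0x2b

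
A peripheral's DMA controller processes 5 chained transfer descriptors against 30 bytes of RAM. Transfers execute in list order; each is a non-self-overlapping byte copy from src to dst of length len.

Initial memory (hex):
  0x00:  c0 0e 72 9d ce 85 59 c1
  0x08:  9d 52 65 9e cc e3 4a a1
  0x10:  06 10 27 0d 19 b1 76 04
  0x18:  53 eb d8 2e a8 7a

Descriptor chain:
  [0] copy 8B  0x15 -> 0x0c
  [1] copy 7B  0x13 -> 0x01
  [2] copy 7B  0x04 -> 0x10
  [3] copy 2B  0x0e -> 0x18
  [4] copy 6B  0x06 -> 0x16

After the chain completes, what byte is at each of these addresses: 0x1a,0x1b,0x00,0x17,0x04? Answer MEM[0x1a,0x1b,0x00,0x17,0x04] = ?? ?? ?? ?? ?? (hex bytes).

#0 dst[0x0c+8] := {0xb1,0x76,0x04,0x53,0xeb,0xd8,0x2e,0xa8}
#1 dst[0x01+7] := {0xa8,0x19,0xb1,0x76,0x04,0x53,0xeb}
#2 dst[0x10+7] := {0x76,0x04,0x53,0xeb,0x9d,0x52,0x65}
#3 dst[0x18+2] := {0x04,0x53}
#4 dst[0x16+6] := {0x53,0xeb,0x9d,0x52,0x65,0x9e}
query mem[0x1a]=0x65, mem[0x1b]=0x9e, mem[0x00]=0xc0, mem[0x17]=0xeb, mem[0x04]=0x76

MEM[0x1a,0x1b,0x00,0x17,0x04] = 65 9e c0 eb 76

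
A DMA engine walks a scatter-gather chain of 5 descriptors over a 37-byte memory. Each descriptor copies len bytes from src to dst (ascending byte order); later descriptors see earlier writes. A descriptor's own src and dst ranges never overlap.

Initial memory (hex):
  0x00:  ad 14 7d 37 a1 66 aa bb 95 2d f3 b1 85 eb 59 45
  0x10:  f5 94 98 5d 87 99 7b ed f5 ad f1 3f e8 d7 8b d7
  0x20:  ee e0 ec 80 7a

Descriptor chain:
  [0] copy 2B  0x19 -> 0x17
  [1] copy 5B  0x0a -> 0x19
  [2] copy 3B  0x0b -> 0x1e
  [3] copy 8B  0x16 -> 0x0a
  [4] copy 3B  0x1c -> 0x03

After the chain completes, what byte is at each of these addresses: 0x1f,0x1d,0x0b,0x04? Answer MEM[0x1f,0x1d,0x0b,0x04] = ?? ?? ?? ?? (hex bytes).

MEM[0x1f,0x1d,0x0b,0x04] = 85 59 ad 59

#0 dst[0x17+2] := {0xad,0xf1}
#1 dst[0x19+5] := {0xf3,0xb1,0x85,0xeb,0x59}
#2 dst[0x1e+3] := {0xb1,0x85,0xeb}
#3 dst[0x0a+8] := {0x7b,0xad,0xf1,0xf3,0xb1,0x85,0xeb,0x59}
#4 dst[0x03+3] := {0xeb,0x59,0xb1}
query mem[0x1f]=0x85, mem[0x1d]=0x59, mem[0x0b]=0xad, mem[0x04]=0x59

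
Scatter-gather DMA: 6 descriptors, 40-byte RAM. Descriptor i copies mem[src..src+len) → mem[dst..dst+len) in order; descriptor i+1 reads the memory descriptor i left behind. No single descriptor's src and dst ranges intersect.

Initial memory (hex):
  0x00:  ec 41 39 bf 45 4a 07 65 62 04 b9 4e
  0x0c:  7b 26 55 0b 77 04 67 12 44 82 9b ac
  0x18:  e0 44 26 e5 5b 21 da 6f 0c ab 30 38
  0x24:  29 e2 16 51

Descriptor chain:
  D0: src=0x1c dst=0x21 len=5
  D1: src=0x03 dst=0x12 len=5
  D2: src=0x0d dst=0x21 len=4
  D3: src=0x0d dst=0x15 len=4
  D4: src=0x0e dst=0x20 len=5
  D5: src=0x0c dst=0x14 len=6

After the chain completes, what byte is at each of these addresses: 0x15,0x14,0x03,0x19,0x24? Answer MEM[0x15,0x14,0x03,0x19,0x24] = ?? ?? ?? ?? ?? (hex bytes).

MEM[0x15,0x14,0x03,0x19,0x24] = 26 7b bf 04 bf

  after D0: wrote 5B at 0x21 = 5b21da6f0c
  after D1: wrote 5B at 0x12 = bf454a0765
  after D2: wrote 4B at 0x21 = 26550b77
  after D3: wrote 4B at 0x15 = 26550b77
  after D4: wrote 5B at 0x20 = 550b7704bf
  after D5: wrote 6B at 0x14 = 7b26550b7704
query mem[0x15]=0x26, mem[0x14]=0x7b, mem[0x03]=0xbf, mem[0x19]=0x04, mem[0x24]=0xbf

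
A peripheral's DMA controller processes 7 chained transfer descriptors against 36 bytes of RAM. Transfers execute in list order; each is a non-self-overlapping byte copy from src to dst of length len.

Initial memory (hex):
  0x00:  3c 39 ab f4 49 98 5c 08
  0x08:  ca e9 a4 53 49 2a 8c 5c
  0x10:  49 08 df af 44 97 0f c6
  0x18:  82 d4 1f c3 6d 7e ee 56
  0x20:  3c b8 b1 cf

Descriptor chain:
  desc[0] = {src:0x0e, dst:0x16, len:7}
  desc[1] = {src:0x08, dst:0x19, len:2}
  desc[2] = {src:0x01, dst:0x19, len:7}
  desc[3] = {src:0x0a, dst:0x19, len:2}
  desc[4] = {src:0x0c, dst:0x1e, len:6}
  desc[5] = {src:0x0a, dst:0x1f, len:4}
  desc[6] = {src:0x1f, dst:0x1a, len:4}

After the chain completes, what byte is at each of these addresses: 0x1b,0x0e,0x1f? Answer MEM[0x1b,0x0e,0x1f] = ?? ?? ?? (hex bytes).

MEM[0x1b,0x0e,0x1f] = 53 8c a4

[0] 0x0e->0x16 len=7 : 8c 5c 49 08 df af 44
[1] 0x08->0x19 len=2 : ca e9
[2] 0x01->0x19 len=7 : 39 ab f4 49 98 5c 08
[3] 0x0a->0x19 len=2 : a4 53
[4] 0x0c->0x1e len=6 : 49 2a 8c 5c 49 08
[5] 0x0a->0x1f len=4 : a4 53 49 2a
[6] 0x1f->0x1a len=4 : a4 53 49 2a
query mem[0x1b]=0x53, mem[0x0e]=0x8c, mem[0x1f]=0xa4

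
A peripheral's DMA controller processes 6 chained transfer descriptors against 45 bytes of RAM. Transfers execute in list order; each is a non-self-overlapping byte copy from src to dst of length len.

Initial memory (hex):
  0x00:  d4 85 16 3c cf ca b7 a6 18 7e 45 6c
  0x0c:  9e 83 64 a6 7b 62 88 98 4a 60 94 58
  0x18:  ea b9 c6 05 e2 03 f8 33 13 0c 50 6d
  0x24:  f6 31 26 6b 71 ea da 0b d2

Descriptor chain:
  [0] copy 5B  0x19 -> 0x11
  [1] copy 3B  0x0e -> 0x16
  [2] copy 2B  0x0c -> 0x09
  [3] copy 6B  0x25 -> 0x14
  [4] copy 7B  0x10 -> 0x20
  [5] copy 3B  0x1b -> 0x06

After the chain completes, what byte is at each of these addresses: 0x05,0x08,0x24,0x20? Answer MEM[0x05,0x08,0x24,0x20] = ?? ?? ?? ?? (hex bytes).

[0] 0x19->0x11 len=5 : b9 c6 05 e2 03
[1] 0x0e->0x16 len=3 : 64 a6 7b
[2] 0x0c->0x09 len=2 : 9e 83
[3] 0x25->0x14 len=6 : 31 26 6b 71 ea da
[4] 0x10->0x20 len=7 : 7b b9 c6 05 31 26 6b
[5] 0x1b->0x06 len=3 : 05 e2 03
query mem[0x05]=0xca, mem[0x08]=0x03, mem[0x24]=0x31, mem[0x20]=0x7b

MEM[0x05,0x08,0x24,0x20] = ca 03 31 7b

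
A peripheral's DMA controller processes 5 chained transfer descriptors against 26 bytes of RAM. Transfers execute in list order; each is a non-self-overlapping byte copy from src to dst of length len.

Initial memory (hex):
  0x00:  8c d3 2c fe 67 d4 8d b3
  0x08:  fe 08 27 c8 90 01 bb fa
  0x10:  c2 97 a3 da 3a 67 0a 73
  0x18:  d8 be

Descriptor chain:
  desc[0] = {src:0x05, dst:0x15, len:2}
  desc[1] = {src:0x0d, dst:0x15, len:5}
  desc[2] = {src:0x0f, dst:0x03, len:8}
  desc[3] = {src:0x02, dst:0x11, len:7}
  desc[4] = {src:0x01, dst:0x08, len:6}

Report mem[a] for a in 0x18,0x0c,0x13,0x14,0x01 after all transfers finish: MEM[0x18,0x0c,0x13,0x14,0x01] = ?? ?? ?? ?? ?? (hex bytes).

  after D0: wrote 2B at 0x15 = d48d
  after D1: wrote 5B at 0x15 = 01bbfac297
  after D2: wrote 8B at 0x03 = fac297a3da3a01bb
  after D3: wrote 7B at 0x11 = 2cfac297a3da3a
  after D4: wrote 6B at 0x08 = d32cfac297a3
query mem[0x18]=0xc2, mem[0x0c]=0x97, mem[0x13]=0xc2, mem[0x14]=0x97, mem[0x01]=0xd3

MEM[0x18,0x0c,0x13,0x14,0x01] = c2 97 c2 97 d3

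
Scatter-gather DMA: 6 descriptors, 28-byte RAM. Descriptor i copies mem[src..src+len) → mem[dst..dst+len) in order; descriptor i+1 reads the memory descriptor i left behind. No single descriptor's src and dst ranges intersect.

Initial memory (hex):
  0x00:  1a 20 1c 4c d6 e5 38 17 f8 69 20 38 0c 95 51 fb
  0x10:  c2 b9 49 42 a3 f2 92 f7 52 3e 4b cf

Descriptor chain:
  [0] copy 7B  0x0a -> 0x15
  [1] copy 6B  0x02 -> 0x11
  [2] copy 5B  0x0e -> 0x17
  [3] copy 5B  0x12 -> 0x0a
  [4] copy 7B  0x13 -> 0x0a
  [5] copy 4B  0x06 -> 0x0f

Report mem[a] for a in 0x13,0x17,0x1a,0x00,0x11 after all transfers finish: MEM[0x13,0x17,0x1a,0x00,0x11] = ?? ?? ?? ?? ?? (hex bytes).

D0: mem[0x15..0x1b] <- [20 38 0c 95 51 fb c2]
D1: mem[0x11..0x16] <- [1c 4c d6 e5 38 17]
D2: mem[0x17..0x1b] <- [51 fb c2 1c 4c]
D3: mem[0x0a..0x0e] <- [4c d6 e5 38 17]
D4: mem[0x0a..0x10] <- [d6 e5 38 17 51 fb c2]
D5: mem[0x0f..0x12] <- [38 17 f8 69]
query mem[0x13]=0xd6, mem[0x17]=0x51, mem[0x1a]=0x1c, mem[0x00]=0x1a, mem[0x11]=0xf8

MEM[0x13,0x17,0x1a,0x00,0x11] = d6 51 1c 1a f8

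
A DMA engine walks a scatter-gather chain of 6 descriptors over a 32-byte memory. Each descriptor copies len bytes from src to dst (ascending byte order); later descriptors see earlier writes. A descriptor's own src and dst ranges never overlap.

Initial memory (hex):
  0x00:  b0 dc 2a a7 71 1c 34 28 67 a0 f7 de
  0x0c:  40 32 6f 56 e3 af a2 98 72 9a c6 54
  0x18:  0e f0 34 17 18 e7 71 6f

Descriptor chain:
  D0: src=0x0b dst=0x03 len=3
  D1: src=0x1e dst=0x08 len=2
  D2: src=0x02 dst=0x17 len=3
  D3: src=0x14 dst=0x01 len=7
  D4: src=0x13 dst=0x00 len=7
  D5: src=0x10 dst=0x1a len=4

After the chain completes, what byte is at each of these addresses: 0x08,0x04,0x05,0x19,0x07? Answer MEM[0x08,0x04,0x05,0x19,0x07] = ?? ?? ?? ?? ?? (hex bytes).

MEM[0x08,0x04,0x05,0x19,0x07] = 71 2a de 40 34

#0 dst[0x03+3] := {0xde,0x40,0x32}
#1 dst[0x08+2] := {0x71,0x6f}
#2 dst[0x17+3] := {0x2a,0xde,0x40}
#3 dst[0x01+7] := {0x72,0x9a,0xc6,0x2a,0xde,0x40,0x34}
#4 dst[0x00+7] := {0x98,0x72,0x9a,0xc6,0x2a,0xde,0x40}
#5 dst[0x1a+4] := {0xe3,0xaf,0xa2,0x98}
query mem[0x08]=0x71, mem[0x04]=0x2a, mem[0x05]=0xde, mem[0x19]=0x40, mem[0x07]=0x34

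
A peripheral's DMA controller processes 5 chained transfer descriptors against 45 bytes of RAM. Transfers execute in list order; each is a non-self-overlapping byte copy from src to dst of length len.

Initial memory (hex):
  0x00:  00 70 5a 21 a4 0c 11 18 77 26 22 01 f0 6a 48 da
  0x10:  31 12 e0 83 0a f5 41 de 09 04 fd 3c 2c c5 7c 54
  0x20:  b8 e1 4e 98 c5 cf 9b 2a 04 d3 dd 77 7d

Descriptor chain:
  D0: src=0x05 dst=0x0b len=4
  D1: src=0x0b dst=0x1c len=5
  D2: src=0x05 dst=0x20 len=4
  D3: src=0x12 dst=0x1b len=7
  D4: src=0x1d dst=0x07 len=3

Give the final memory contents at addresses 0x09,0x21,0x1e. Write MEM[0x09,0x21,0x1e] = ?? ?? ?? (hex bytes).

  after D0: wrote 4B at 0x0b = 0c111877
  after D1: wrote 5B at 0x1c = 0c111877da
  after D2: wrote 4B at 0x20 = 0c111877
  after D3: wrote 7B at 0x1b = e0830af541de09
  after D4: wrote 3B at 0x07 = 0af541
query mem[0x09]=0x41, mem[0x21]=0x09, mem[0x1e]=0xf5

MEM[0x09,0x21,0x1e] = 41 09 f5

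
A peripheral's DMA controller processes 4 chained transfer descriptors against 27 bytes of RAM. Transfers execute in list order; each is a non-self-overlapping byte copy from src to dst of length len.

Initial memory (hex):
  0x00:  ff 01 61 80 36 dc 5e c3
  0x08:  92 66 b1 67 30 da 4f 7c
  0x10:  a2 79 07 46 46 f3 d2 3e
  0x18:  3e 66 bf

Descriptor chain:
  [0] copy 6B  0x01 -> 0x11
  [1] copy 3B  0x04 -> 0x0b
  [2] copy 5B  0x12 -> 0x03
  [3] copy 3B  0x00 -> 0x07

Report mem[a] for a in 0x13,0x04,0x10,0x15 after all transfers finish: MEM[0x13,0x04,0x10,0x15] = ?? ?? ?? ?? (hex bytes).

MEM[0x13,0x04,0x10,0x15] = 80 80 a2 dc

D0: mem[0x11..0x16] <- [01 61 80 36 dc 5e]
D1: mem[0x0b..0x0d] <- [36 dc 5e]
D2: mem[0x03..0x07] <- [61 80 36 dc 5e]
D3: mem[0x07..0x09] <- [ff 01 61]
query mem[0x13]=0x80, mem[0x04]=0x80, mem[0x10]=0xa2, mem[0x15]=0xdc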